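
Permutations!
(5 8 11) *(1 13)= [0, 13, 2, 3, 4, 8, 6, 7, 11, 9, 10, 5, 12, 1]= (1 13)(5 8 11)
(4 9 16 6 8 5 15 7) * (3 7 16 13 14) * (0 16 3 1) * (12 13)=(0 16 6 8 5 15 3 7 4 9 12 13 14 1)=[16, 0, 2, 7, 9, 15, 8, 4, 5, 12, 10, 11, 13, 14, 1, 3, 6]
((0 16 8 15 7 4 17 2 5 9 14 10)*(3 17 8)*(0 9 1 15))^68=(0 3 2 1 7 8 16 17 5 15 4)(9 10 14)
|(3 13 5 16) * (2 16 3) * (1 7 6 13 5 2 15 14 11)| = |(1 7 6 13 2 16 15 14 11)(3 5)| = 18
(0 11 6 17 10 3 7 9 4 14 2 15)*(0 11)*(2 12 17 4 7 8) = [0, 1, 15, 8, 14, 5, 4, 9, 2, 7, 3, 6, 17, 13, 12, 11, 16, 10] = (2 15 11 6 4 14 12 17 10 3 8)(7 9)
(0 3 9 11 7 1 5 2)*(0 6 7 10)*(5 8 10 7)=(0 3 9 11 7 1 8 10)(2 6 5)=[3, 8, 6, 9, 4, 2, 5, 1, 10, 11, 0, 7]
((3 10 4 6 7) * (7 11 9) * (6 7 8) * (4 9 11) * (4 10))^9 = (11)(6 10 9 8)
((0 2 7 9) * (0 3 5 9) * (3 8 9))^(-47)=(0 2 7)(3 5)(8 9)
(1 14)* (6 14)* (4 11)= (1 6 14)(4 11)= [0, 6, 2, 3, 11, 5, 14, 7, 8, 9, 10, 4, 12, 13, 1]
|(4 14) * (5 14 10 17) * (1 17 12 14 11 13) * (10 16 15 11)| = |(1 17 5 10 12 14 4 16 15 11 13)| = 11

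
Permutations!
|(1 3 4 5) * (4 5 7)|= 6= |(1 3 5)(4 7)|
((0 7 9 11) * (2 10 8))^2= (0 9)(2 8 10)(7 11)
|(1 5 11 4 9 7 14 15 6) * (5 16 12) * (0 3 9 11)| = |(0 3 9 7 14 15 6 1 16 12 5)(4 11)| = 22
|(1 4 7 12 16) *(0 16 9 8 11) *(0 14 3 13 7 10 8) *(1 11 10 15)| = 18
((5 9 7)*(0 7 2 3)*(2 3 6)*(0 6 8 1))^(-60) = (0 9 2)(1 5 6)(3 8 7)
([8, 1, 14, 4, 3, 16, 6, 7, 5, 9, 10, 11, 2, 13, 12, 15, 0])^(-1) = [16, 1, 12, 4, 3, 8, 6, 7, 0, 9, 10, 11, 14, 13, 2, 15, 5]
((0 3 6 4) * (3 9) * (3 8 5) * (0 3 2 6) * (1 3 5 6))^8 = (0 3 1 2 5 4 6 8 9) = ((0 9 8 6 4 5 2 1 3))^8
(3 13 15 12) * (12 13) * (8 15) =(3 12)(8 15 13) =[0, 1, 2, 12, 4, 5, 6, 7, 15, 9, 10, 11, 3, 8, 14, 13]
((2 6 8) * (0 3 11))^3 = ((0 3 11)(2 6 8))^3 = (11)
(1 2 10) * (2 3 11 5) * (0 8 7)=(0 8 7)(1 3 11 5 2 10)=[8, 3, 10, 11, 4, 2, 6, 0, 7, 9, 1, 5]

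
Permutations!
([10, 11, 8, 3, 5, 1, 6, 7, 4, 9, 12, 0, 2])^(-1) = [11, 5, 12, 3, 8, 4, 6, 7, 2, 9, 0, 1, 10]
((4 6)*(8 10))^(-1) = (4 6)(8 10)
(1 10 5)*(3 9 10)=(1 3 9 10 5)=[0, 3, 2, 9, 4, 1, 6, 7, 8, 10, 5]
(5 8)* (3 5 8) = (8)(3 5) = [0, 1, 2, 5, 4, 3, 6, 7, 8]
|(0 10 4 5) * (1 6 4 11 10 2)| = 6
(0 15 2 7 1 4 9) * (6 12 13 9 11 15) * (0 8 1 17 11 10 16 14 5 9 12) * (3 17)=(0 6)(1 4 10 16 14 5 9 8)(2 7 3 17 11 15)(12 13)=[6, 4, 7, 17, 10, 9, 0, 3, 1, 8, 16, 15, 13, 12, 5, 2, 14, 11]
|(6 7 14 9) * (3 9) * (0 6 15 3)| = |(0 6 7 14)(3 9 15)| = 12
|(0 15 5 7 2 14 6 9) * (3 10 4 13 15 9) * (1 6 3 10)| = 22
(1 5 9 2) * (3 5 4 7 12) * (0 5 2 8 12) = (0 5 9 8 12 3 2 1 4 7) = [5, 4, 1, 2, 7, 9, 6, 0, 12, 8, 10, 11, 3]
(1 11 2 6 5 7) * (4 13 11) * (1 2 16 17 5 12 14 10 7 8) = [0, 4, 6, 3, 13, 8, 12, 2, 1, 9, 7, 16, 14, 11, 10, 15, 17, 5] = (1 4 13 11 16 17 5 8)(2 6 12 14 10 7)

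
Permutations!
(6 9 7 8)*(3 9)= [0, 1, 2, 9, 4, 5, 3, 8, 6, 7]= (3 9 7 8 6)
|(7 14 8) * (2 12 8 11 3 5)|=|(2 12 8 7 14 11 3 5)|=8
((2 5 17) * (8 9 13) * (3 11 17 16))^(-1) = ((2 5 16 3 11 17)(8 9 13))^(-1) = (2 17 11 3 16 5)(8 13 9)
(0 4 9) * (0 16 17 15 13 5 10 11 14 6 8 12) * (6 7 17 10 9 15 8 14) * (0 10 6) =(0 4 15 13 5 9 16 6 14 7 17 8 12 10 11) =[4, 1, 2, 3, 15, 9, 14, 17, 12, 16, 11, 0, 10, 5, 7, 13, 6, 8]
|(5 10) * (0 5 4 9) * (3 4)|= 6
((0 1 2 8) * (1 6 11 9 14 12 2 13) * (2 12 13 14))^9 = (14)(0 9)(2 6)(8 11)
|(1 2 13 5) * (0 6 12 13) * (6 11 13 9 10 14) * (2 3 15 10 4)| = |(0 11 13 5 1 3 15 10 14 6 12 9 4 2)| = 14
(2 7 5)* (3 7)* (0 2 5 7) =(7)(0 2 3) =[2, 1, 3, 0, 4, 5, 6, 7]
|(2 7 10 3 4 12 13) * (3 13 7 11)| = 8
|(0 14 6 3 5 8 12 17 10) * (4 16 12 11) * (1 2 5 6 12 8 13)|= |(0 14 12 17 10)(1 2 5 13)(3 6)(4 16 8 11)|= 20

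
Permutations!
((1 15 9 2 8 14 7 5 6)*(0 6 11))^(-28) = ((0 6 1 15 9 2 8 14 7 5 11))^(-28) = (0 2 11 9 5 15 7 1 14 6 8)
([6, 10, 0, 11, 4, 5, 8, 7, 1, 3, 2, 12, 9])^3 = [1, 0, 8, 9, 4, 5, 10, 7, 2, 12, 6, 3, 11]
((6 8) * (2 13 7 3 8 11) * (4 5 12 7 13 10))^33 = ((13)(2 10 4 5 12 7 3 8 6 11))^33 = (13)(2 5 3 11 4 7 6 10 12 8)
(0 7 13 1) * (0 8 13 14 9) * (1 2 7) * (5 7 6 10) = (0 1 8 13 2 6 10 5 7 14 9) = [1, 8, 6, 3, 4, 7, 10, 14, 13, 0, 5, 11, 12, 2, 9]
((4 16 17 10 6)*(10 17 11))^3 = (17)(4 10 16 6 11)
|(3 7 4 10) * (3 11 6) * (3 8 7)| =6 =|(4 10 11 6 8 7)|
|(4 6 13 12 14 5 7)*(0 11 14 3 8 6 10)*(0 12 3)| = |(0 11 14 5 7 4 10 12)(3 8 6 13)| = 8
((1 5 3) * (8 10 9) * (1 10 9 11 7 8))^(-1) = (1 9 8 7 11 10 3 5)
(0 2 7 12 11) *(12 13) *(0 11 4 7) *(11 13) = [2, 1, 0, 3, 7, 5, 6, 11, 8, 9, 10, 13, 4, 12] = (0 2)(4 7 11 13 12)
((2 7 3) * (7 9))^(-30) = ((2 9 7 3))^(-30) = (2 7)(3 9)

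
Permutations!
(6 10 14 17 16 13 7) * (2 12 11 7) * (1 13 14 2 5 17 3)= (1 13 5 17 16 14 3)(2 12 11 7 6 10)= [0, 13, 12, 1, 4, 17, 10, 6, 8, 9, 2, 7, 11, 5, 3, 15, 14, 16]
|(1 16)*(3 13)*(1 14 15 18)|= |(1 16 14 15 18)(3 13)|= 10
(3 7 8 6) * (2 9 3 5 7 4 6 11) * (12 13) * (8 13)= (2 9 3 4 6 5 7 13 12 8 11)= [0, 1, 9, 4, 6, 7, 5, 13, 11, 3, 10, 2, 8, 12]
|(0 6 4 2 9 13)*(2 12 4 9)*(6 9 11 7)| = 6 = |(0 9 13)(4 12)(6 11 7)|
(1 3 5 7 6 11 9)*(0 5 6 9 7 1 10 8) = [5, 3, 2, 6, 4, 1, 11, 9, 0, 10, 8, 7] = (0 5 1 3 6 11 7 9 10 8)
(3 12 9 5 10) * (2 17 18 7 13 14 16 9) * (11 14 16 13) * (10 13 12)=(2 17 18 7 11 14 12)(3 10)(5 13 16 9)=[0, 1, 17, 10, 4, 13, 6, 11, 8, 5, 3, 14, 2, 16, 12, 15, 9, 18, 7]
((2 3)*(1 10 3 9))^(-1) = ((1 10 3 2 9))^(-1) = (1 9 2 3 10)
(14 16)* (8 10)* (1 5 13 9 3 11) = (1 5 13 9 3 11)(8 10)(14 16) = [0, 5, 2, 11, 4, 13, 6, 7, 10, 3, 8, 1, 12, 9, 16, 15, 14]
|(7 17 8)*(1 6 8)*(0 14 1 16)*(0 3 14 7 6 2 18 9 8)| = |(0 7 17 16 3 14 1 2 18 9 8 6)| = 12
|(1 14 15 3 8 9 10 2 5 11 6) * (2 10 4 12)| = |(1 14 15 3 8 9 4 12 2 5 11 6)| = 12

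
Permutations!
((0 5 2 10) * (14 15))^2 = (15)(0 2)(5 10)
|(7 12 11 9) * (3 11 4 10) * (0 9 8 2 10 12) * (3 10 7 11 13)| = 6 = |(0 9 11 8 2 7)(3 13)(4 12)|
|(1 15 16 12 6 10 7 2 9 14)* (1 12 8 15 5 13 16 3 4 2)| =|(1 5 13 16 8 15 3 4 2 9 14 12 6 10 7)| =15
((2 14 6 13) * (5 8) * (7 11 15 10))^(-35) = (2 14 6 13)(5 8)(7 11 15 10)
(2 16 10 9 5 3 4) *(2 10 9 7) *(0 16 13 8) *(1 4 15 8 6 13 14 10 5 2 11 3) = (0 16 9 2 14 10 7 11 3 15 8)(1 4 5)(6 13) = [16, 4, 14, 15, 5, 1, 13, 11, 0, 2, 7, 3, 12, 6, 10, 8, 9]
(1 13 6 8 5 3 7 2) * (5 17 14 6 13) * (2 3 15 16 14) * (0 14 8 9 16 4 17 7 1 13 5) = (0 14 6 9 16 8 7 3 1)(2 13 5 15 4 17) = [14, 0, 13, 1, 17, 15, 9, 3, 7, 16, 10, 11, 12, 5, 6, 4, 8, 2]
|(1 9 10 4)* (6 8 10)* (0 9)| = 7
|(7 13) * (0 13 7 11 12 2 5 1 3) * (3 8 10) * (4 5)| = 11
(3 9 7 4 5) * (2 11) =(2 11)(3 9 7 4 5) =[0, 1, 11, 9, 5, 3, 6, 4, 8, 7, 10, 2]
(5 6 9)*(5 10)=(5 6 9 10)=[0, 1, 2, 3, 4, 6, 9, 7, 8, 10, 5]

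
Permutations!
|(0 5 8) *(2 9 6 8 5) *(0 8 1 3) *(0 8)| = |(0 2 9 6 1 3 8)| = 7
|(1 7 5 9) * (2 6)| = |(1 7 5 9)(2 6)| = 4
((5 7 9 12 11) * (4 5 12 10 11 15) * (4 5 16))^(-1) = (4 16)(5 15 12 11 10 9 7)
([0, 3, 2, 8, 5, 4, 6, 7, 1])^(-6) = (8)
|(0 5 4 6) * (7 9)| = 4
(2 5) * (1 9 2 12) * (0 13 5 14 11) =(0 13 5 12 1 9 2 14 11) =[13, 9, 14, 3, 4, 12, 6, 7, 8, 2, 10, 0, 1, 5, 11]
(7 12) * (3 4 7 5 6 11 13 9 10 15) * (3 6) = (3 4 7 12 5)(6 11 13 9 10 15) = [0, 1, 2, 4, 7, 3, 11, 12, 8, 10, 15, 13, 5, 9, 14, 6]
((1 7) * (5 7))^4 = ((1 5 7))^4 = (1 5 7)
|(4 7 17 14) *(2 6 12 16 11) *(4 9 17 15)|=|(2 6 12 16 11)(4 7 15)(9 17 14)|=15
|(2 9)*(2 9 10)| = 2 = |(2 10)|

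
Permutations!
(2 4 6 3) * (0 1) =(0 1)(2 4 6 3) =[1, 0, 4, 2, 6, 5, 3]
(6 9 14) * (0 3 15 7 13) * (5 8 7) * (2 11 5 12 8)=(0 3 15 12 8 7 13)(2 11 5)(6 9 14)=[3, 1, 11, 15, 4, 2, 9, 13, 7, 14, 10, 5, 8, 0, 6, 12]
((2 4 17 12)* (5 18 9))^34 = (2 17)(4 12)(5 18 9)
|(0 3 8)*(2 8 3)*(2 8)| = 2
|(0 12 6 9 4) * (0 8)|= |(0 12 6 9 4 8)|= 6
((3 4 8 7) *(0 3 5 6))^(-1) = (0 6 5 7 8 4 3) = ((0 3 4 8 7 5 6))^(-1)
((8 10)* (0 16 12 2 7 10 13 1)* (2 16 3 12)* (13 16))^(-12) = (0 13 3 1 12)(2 8 7 16 10)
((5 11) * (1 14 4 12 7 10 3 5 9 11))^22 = (1 3 7 4)(5 10 12 14)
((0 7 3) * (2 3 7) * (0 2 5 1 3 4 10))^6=(0 10 4 2 3 1 5)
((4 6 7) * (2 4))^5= ((2 4 6 7))^5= (2 4 6 7)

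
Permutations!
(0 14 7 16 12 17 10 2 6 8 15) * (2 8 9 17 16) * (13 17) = (0 14 7 2 6 9 13 17 10 8 15)(12 16) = [14, 1, 6, 3, 4, 5, 9, 2, 15, 13, 8, 11, 16, 17, 7, 0, 12, 10]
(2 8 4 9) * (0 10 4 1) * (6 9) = (0 10 4 6 9 2 8 1) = [10, 0, 8, 3, 6, 5, 9, 7, 1, 2, 4]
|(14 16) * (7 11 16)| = |(7 11 16 14)| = 4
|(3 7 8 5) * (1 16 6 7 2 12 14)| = 10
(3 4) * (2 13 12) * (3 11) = [0, 1, 13, 4, 11, 5, 6, 7, 8, 9, 10, 3, 2, 12] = (2 13 12)(3 4 11)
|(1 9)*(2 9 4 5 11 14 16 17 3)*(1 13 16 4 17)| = 28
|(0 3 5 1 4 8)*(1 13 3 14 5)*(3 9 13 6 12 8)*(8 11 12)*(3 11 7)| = |(0 14 5 6 8)(1 4 11 12 7 3)(9 13)| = 30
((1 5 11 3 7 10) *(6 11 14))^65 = ((1 5 14 6 11 3 7 10))^65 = (1 5 14 6 11 3 7 10)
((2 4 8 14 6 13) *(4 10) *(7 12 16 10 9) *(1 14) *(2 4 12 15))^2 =(1 6 4)(2 7)(8 14 13)(9 15)(10 16 12) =((1 14 6 13 4 8)(2 9 7 15)(10 12 16))^2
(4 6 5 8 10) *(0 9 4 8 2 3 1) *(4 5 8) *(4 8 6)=(0 9 5 2 3 1)(8 10)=[9, 0, 3, 1, 4, 2, 6, 7, 10, 5, 8]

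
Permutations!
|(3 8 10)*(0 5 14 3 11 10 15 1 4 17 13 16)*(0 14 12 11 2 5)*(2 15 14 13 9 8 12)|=22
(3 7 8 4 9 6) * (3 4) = (3 7 8)(4 9 6) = [0, 1, 2, 7, 9, 5, 4, 8, 3, 6]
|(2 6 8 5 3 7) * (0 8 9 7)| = |(0 8 5 3)(2 6 9 7)| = 4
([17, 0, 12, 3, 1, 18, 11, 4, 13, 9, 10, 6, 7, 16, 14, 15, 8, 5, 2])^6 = [7, 12, 17, 3, 2, 1, 6, 18, 8, 9, 10, 11, 5, 13, 14, 15, 16, 4, 0]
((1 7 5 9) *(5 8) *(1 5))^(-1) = (1 8 7)(5 9)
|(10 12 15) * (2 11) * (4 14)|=|(2 11)(4 14)(10 12 15)|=6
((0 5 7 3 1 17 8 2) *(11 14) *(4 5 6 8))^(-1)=(0 2 8 6)(1 3 7 5 4 17)(11 14)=((0 6 8 2)(1 17 4 5 7 3)(11 14))^(-1)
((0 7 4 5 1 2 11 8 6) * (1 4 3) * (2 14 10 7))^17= (0 11 6 2 8)(1 10 3 14 7)(4 5)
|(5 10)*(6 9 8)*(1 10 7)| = 12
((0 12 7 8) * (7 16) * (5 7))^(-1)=(0 8 7 5 16 12)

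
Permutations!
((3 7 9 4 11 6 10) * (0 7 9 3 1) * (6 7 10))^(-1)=(0 1 10)(3 7 11 4 9)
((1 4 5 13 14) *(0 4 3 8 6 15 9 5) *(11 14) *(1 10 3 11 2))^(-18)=(1 6)(2 8)(3 13)(5 10)(9 14)(11 15)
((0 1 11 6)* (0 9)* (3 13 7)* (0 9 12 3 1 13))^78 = (0 12 11 7)(1 13 3 6)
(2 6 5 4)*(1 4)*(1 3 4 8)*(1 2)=[0, 8, 6, 4, 1, 3, 5, 7, 2]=(1 8 2 6 5 3 4)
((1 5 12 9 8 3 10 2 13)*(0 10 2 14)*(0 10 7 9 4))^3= ((0 7 9 8 3 2 13 1 5 12 4)(10 14))^3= (0 8 13 12 7 3 1 4 9 2 5)(10 14)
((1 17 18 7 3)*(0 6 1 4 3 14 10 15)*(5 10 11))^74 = (0 5 7 1 15 11 18 6 10 14 17)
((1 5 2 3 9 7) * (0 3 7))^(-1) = (0 9 3)(1 7 2 5)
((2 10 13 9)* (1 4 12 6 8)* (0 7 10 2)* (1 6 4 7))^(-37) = ((0 1 7 10 13 9)(4 12)(6 8))^(-37) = (0 9 13 10 7 1)(4 12)(6 8)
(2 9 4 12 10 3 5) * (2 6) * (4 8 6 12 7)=(2 9 8 6)(3 5 12 10)(4 7)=[0, 1, 9, 5, 7, 12, 2, 4, 6, 8, 3, 11, 10]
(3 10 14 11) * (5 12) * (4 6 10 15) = (3 15 4 6 10 14 11)(5 12) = [0, 1, 2, 15, 6, 12, 10, 7, 8, 9, 14, 3, 5, 13, 11, 4]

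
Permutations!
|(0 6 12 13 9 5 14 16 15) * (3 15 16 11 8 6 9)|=|(16)(0 9 5 14 11 8 6 12 13 3 15)|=11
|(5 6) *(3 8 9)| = 6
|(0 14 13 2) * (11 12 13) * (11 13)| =4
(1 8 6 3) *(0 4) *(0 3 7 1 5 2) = (0 4 3 5 2)(1 8 6 7) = [4, 8, 0, 5, 3, 2, 7, 1, 6]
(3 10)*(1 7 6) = (1 7 6)(3 10) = [0, 7, 2, 10, 4, 5, 1, 6, 8, 9, 3]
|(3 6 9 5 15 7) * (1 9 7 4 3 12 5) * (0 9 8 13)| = |(0 9 1 8 13)(3 6 7 12 5 15 4)| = 35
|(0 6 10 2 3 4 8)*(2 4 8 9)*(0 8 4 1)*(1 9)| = 8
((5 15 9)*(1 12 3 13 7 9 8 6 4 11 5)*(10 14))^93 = (1 13)(3 9)(4 15)(5 6)(7 12)(8 11)(10 14)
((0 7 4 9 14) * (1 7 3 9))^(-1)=(0 14 9 3)(1 4 7)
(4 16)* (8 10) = [0, 1, 2, 3, 16, 5, 6, 7, 10, 9, 8, 11, 12, 13, 14, 15, 4] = (4 16)(8 10)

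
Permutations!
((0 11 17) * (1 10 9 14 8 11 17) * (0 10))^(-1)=(0 1 11 8 14 9 10 17)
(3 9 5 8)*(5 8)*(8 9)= (9)(3 8)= [0, 1, 2, 8, 4, 5, 6, 7, 3, 9]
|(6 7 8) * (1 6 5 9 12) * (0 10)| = 14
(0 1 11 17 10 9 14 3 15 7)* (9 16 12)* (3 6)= (0 1 11 17 10 16 12 9 14 6 3 15 7)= [1, 11, 2, 15, 4, 5, 3, 0, 8, 14, 16, 17, 9, 13, 6, 7, 12, 10]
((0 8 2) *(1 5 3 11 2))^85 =((0 8 1 5 3 11 2))^85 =(0 8 1 5 3 11 2)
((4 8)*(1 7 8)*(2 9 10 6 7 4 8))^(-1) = ((1 4)(2 9 10 6 7))^(-1) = (1 4)(2 7 6 10 9)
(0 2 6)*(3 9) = (0 2 6)(3 9) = [2, 1, 6, 9, 4, 5, 0, 7, 8, 3]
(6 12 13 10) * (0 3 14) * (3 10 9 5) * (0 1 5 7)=(0 10 6 12 13 9 7)(1 5 3 14)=[10, 5, 2, 14, 4, 3, 12, 0, 8, 7, 6, 11, 13, 9, 1]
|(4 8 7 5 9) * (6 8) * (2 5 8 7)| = 7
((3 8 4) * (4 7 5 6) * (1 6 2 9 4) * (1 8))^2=((1 6 8 7 5 2 9 4 3))^2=(1 8 5 9 3 6 7 2 4)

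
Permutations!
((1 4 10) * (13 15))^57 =(13 15)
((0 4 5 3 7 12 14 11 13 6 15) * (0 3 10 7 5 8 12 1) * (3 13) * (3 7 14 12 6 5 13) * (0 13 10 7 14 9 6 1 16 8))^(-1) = (0 4)(1 8 16 7 5 13)(3 15 6 9 10)(11 14)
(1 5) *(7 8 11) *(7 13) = (1 5)(7 8 11 13) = [0, 5, 2, 3, 4, 1, 6, 8, 11, 9, 10, 13, 12, 7]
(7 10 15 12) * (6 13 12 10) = (6 13 12 7)(10 15) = [0, 1, 2, 3, 4, 5, 13, 6, 8, 9, 15, 11, 7, 12, 14, 10]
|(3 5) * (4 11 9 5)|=|(3 4 11 9 5)|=5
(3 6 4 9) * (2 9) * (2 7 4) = (2 9 3 6)(4 7) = [0, 1, 9, 6, 7, 5, 2, 4, 8, 3]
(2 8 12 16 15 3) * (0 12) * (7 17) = (0 12 16 15 3 2 8)(7 17) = [12, 1, 8, 2, 4, 5, 6, 17, 0, 9, 10, 11, 16, 13, 14, 3, 15, 7]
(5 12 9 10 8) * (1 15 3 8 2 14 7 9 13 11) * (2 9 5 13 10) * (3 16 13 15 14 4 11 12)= (1 14 7 5 3 8 15 16 13 12 10 9 2 4 11)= [0, 14, 4, 8, 11, 3, 6, 5, 15, 2, 9, 1, 10, 12, 7, 16, 13]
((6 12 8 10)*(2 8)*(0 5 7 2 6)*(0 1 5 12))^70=(0 12 6)(1 8 7)(2 5 10)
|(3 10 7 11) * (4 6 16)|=12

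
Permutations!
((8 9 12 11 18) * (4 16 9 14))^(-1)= ((4 16 9 12 11 18 8 14))^(-1)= (4 14 8 18 11 12 9 16)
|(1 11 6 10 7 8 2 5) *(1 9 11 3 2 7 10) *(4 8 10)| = |(1 3 2 5 9 11 6)(4 8 7 10)| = 28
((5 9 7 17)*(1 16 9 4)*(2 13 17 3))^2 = (1 9 3 13 5)(2 17 4 16 7)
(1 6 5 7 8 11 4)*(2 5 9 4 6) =(1 2 5 7 8 11 6 9 4) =[0, 2, 5, 3, 1, 7, 9, 8, 11, 4, 10, 6]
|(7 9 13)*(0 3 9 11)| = 6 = |(0 3 9 13 7 11)|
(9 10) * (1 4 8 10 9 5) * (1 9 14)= (1 4 8 10 5 9 14)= [0, 4, 2, 3, 8, 9, 6, 7, 10, 14, 5, 11, 12, 13, 1]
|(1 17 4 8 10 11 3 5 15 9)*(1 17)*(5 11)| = 14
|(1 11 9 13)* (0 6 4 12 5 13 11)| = 14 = |(0 6 4 12 5 13 1)(9 11)|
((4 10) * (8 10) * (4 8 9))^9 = (4 9)(8 10)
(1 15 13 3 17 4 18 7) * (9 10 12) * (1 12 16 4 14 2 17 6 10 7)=(1 15 13 3 6 10 16 4 18)(2 17 14)(7 12 9)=[0, 15, 17, 6, 18, 5, 10, 12, 8, 7, 16, 11, 9, 3, 2, 13, 4, 14, 1]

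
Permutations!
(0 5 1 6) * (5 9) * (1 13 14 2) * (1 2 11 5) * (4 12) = (0 9 1 6)(4 12)(5 13 14 11) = [9, 6, 2, 3, 12, 13, 0, 7, 8, 1, 10, 5, 4, 14, 11]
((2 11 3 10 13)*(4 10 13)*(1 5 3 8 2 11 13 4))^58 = (1 4 5 10 3)(2 11)(8 13)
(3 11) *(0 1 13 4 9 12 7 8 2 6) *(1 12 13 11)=(0 12 7 8 2 6)(1 11 3)(4 9 13)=[12, 11, 6, 1, 9, 5, 0, 8, 2, 13, 10, 3, 7, 4]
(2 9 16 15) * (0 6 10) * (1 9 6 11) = [11, 9, 6, 3, 4, 5, 10, 7, 8, 16, 0, 1, 12, 13, 14, 2, 15] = (0 11 1 9 16 15 2 6 10)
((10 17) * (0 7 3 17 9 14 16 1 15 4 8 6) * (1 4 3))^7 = (0 9 7 14 1 16 15 4 3 8 17 6 10)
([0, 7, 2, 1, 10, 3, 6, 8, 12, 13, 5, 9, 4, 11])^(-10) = (1 5 4 8)(3 10 12 7)(9 11 13)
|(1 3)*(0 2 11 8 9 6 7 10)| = |(0 2 11 8 9 6 7 10)(1 3)| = 8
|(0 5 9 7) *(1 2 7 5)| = 4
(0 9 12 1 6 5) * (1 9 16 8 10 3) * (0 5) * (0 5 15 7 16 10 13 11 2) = [10, 6, 0, 1, 4, 15, 5, 16, 13, 12, 3, 2, 9, 11, 14, 7, 8] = (0 10 3 1 6 5 15 7 16 8 13 11 2)(9 12)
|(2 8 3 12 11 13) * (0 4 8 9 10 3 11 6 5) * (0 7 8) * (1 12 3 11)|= |(0 4)(1 12 6 5 7 8)(2 9 10 11 13)|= 30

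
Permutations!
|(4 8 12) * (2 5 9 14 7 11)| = 6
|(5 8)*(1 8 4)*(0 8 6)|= |(0 8 5 4 1 6)|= 6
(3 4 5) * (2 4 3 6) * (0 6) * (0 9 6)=(2 4 5 9 6)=[0, 1, 4, 3, 5, 9, 2, 7, 8, 6]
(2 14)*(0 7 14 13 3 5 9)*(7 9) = (0 9)(2 13 3 5 7 14) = [9, 1, 13, 5, 4, 7, 6, 14, 8, 0, 10, 11, 12, 3, 2]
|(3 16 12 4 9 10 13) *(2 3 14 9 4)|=|(2 3 16 12)(9 10 13 14)|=4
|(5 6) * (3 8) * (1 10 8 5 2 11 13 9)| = 10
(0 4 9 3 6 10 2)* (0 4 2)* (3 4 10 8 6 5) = (0 2 10)(3 5)(4 9)(6 8) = [2, 1, 10, 5, 9, 3, 8, 7, 6, 4, 0]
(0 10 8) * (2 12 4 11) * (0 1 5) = (0 10 8 1 5)(2 12 4 11) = [10, 5, 12, 3, 11, 0, 6, 7, 1, 9, 8, 2, 4]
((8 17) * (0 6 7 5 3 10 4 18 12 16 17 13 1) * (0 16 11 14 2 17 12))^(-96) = ((0 6 7 5 3 10 4 18)(1 16 12 11 14 2 17 8 13))^(-96) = (18)(1 11 17)(2 13 12)(8 16 14)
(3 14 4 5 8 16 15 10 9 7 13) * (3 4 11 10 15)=(3 14 11 10 9 7 13 4 5 8 16)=[0, 1, 2, 14, 5, 8, 6, 13, 16, 7, 9, 10, 12, 4, 11, 15, 3]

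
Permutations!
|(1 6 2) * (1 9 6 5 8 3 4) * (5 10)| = 6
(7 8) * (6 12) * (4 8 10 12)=(4 8 7 10 12 6)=[0, 1, 2, 3, 8, 5, 4, 10, 7, 9, 12, 11, 6]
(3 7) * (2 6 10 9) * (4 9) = (2 6 10 4 9)(3 7) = [0, 1, 6, 7, 9, 5, 10, 3, 8, 2, 4]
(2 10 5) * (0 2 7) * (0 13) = (0 2 10 5 7 13) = [2, 1, 10, 3, 4, 7, 6, 13, 8, 9, 5, 11, 12, 0]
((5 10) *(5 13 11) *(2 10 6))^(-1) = (2 6 5 11 13 10)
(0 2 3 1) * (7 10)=[2, 0, 3, 1, 4, 5, 6, 10, 8, 9, 7]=(0 2 3 1)(7 10)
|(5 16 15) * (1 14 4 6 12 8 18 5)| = 10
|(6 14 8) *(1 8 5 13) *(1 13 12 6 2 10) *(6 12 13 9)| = 20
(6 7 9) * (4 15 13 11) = [0, 1, 2, 3, 15, 5, 7, 9, 8, 6, 10, 4, 12, 11, 14, 13] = (4 15 13 11)(6 7 9)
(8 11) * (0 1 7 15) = (0 1 7 15)(8 11) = [1, 7, 2, 3, 4, 5, 6, 15, 11, 9, 10, 8, 12, 13, 14, 0]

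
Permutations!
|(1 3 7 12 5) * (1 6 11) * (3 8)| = 8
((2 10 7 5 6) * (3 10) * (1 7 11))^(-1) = (1 11 10 3 2 6 5 7)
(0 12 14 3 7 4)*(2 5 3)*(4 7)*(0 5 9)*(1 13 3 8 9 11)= (0 12 14 2 11 1 13 3 4 5 8 9)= [12, 13, 11, 4, 5, 8, 6, 7, 9, 0, 10, 1, 14, 3, 2]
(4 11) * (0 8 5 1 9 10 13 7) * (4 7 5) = (0 8 4 11 7)(1 9 10 13 5) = [8, 9, 2, 3, 11, 1, 6, 0, 4, 10, 13, 7, 12, 5]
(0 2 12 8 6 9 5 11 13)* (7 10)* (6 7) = (0 2 12 8 7 10 6 9 5 11 13) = [2, 1, 12, 3, 4, 11, 9, 10, 7, 5, 6, 13, 8, 0]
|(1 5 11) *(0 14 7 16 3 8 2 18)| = 24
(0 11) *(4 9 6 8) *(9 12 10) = (0 11)(4 12 10 9 6 8) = [11, 1, 2, 3, 12, 5, 8, 7, 4, 6, 9, 0, 10]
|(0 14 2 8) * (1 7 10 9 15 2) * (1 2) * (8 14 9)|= |(0 9 15 1 7 10 8)(2 14)|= 14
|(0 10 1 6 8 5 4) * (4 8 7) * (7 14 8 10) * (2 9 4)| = |(0 7 2 9 4)(1 6 14 8 5 10)| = 30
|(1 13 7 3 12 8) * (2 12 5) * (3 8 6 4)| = 12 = |(1 13 7 8)(2 12 6 4 3 5)|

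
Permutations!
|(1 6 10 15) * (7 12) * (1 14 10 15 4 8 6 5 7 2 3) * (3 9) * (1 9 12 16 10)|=10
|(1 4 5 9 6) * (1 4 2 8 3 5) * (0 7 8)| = 10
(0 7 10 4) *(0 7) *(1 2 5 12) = (1 2 5 12)(4 7 10) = [0, 2, 5, 3, 7, 12, 6, 10, 8, 9, 4, 11, 1]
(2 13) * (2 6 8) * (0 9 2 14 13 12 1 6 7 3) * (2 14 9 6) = [6, 2, 12, 0, 4, 5, 8, 3, 9, 14, 10, 11, 1, 7, 13] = (0 6 8 9 14 13 7 3)(1 2 12)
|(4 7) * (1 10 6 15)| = 4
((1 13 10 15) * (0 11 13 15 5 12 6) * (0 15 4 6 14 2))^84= (15)(0 5)(2 10)(11 12)(13 14)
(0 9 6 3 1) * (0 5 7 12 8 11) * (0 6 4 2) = (0 9 4 2)(1 5 7 12 8 11 6 3) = [9, 5, 0, 1, 2, 7, 3, 12, 11, 4, 10, 6, 8]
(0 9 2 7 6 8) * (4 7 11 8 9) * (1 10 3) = (0 4 7 6 9 2 11 8)(1 10 3) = [4, 10, 11, 1, 7, 5, 9, 6, 0, 2, 3, 8]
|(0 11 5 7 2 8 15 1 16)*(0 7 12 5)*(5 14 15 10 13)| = |(0 11)(1 16 7 2 8 10 13 5 12 14 15)| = 22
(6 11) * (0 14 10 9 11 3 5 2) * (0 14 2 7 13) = (0 2 14 10 9 11 6 3 5 7 13) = [2, 1, 14, 5, 4, 7, 3, 13, 8, 11, 9, 6, 12, 0, 10]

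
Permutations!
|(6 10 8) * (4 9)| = |(4 9)(6 10 8)| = 6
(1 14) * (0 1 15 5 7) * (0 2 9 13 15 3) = (0 1 14 3)(2 9 13 15 5 7) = [1, 14, 9, 0, 4, 7, 6, 2, 8, 13, 10, 11, 12, 15, 3, 5]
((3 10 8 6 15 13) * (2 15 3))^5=((2 15 13)(3 10 8 6))^5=(2 13 15)(3 10 8 6)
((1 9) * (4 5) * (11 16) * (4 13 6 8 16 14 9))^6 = ((1 4 5 13 6 8 16 11 14 9))^6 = (1 16 5 14 6)(4 11 13 9 8)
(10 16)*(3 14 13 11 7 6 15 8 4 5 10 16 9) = (16)(3 14 13 11 7 6 15 8 4 5 10 9) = [0, 1, 2, 14, 5, 10, 15, 6, 4, 3, 9, 7, 12, 11, 13, 8, 16]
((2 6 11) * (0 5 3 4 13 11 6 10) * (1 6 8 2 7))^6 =((0 5 3 4 13 11 7 1 6 8 2 10))^6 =(0 7)(1 5)(2 13)(3 6)(4 8)(10 11)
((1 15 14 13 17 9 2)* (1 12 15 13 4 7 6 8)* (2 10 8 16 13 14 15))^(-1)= (1 8 10 9 17 13 16 6 7 4 14)(2 12)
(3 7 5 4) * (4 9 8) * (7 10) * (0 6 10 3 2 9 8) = [6, 1, 9, 3, 2, 8, 10, 5, 4, 0, 7] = (0 6 10 7 5 8 4 2 9)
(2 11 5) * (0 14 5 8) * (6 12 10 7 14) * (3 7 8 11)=[6, 1, 3, 7, 4, 2, 12, 14, 0, 9, 8, 11, 10, 13, 5]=(0 6 12 10 8)(2 3 7 14 5)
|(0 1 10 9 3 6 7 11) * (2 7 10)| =20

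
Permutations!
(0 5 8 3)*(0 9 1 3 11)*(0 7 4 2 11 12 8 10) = (0 5 10)(1 3 9)(2 11 7 4)(8 12) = [5, 3, 11, 9, 2, 10, 6, 4, 12, 1, 0, 7, 8]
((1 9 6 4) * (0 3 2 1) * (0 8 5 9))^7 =((0 3 2 1)(4 8 5 9 6))^7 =(0 1 2 3)(4 5 6 8 9)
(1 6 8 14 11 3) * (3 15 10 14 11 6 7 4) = (1 7 4 3)(6 8 11 15 10 14) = [0, 7, 2, 1, 3, 5, 8, 4, 11, 9, 14, 15, 12, 13, 6, 10]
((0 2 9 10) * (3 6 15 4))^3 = (0 10 9 2)(3 4 15 6)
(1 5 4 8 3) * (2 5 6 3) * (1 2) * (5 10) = (1 6 3 2 10 5 4 8) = [0, 6, 10, 2, 8, 4, 3, 7, 1, 9, 5]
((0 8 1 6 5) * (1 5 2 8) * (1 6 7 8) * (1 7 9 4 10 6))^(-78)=((0 1 9 4 10 6 2 7 8 5))^(-78)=(0 9 10 2 8)(1 4 6 7 5)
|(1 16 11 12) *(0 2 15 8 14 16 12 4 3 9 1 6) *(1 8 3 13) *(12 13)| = |(0 2 15 3 9 8 14 16 11 4 12 6)(1 13)| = 12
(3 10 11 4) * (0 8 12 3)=(0 8 12 3 10 11 4)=[8, 1, 2, 10, 0, 5, 6, 7, 12, 9, 11, 4, 3]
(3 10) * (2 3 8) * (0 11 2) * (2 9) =(0 11 9 2 3 10 8) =[11, 1, 3, 10, 4, 5, 6, 7, 0, 2, 8, 9]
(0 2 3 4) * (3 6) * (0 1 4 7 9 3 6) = (0 2)(1 4)(3 7 9) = [2, 4, 0, 7, 1, 5, 6, 9, 8, 3]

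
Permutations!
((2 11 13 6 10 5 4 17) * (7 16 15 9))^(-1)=((2 11 13 6 10 5 4 17)(7 16 15 9))^(-1)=(2 17 4 5 10 6 13 11)(7 9 15 16)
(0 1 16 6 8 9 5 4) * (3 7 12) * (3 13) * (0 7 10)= (0 1 16 6 8 9 5 4 7 12 13 3 10)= [1, 16, 2, 10, 7, 4, 8, 12, 9, 5, 0, 11, 13, 3, 14, 15, 6]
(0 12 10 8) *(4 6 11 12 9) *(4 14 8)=(0 9 14 8)(4 6 11 12 10)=[9, 1, 2, 3, 6, 5, 11, 7, 0, 14, 4, 12, 10, 13, 8]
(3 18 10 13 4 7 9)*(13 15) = (3 18 10 15 13 4 7 9) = [0, 1, 2, 18, 7, 5, 6, 9, 8, 3, 15, 11, 12, 4, 14, 13, 16, 17, 10]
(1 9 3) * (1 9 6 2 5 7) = (1 6 2 5 7)(3 9) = [0, 6, 5, 9, 4, 7, 2, 1, 8, 3]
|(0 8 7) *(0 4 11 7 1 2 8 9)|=6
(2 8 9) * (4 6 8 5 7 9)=(2 5 7 9)(4 6 8)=[0, 1, 5, 3, 6, 7, 8, 9, 4, 2]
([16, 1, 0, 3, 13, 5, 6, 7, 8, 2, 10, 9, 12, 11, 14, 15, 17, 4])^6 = (0 9 13 17)(2 11 4 16)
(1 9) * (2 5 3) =[0, 9, 5, 2, 4, 3, 6, 7, 8, 1] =(1 9)(2 5 3)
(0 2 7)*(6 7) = (0 2 6 7) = [2, 1, 6, 3, 4, 5, 7, 0]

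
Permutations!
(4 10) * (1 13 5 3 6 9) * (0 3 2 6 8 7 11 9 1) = (0 3 8 7 11 9)(1 13 5 2 6)(4 10) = [3, 13, 6, 8, 10, 2, 1, 11, 7, 0, 4, 9, 12, 5]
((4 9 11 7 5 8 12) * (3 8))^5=(3 11 12 5 9 8 7 4)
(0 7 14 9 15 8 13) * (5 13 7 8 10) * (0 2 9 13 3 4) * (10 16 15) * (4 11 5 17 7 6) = (0 8 6 4)(2 9 10 17 7 14 13)(3 11 5)(15 16) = [8, 1, 9, 11, 0, 3, 4, 14, 6, 10, 17, 5, 12, 2, 13, 16, 15, 7]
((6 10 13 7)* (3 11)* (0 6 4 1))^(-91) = (13)(3 11)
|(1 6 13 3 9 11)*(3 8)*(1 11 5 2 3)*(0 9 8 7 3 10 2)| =|(0 9 5)(1 6 13 7 3 8)(2 10)| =6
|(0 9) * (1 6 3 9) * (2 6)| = |(0 1 2 6 3 9)| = 6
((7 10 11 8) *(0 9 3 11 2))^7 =((0 9 3 11 8 7 10 2))^7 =(0 2 10 7 8 11 3 9)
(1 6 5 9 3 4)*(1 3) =(1 6 5 9)(3 4) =[0, 6, 2, 4, 3, 9, 5, 7, 8, 1]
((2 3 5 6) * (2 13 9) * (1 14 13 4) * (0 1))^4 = (0 9 6 14 3)(1 2 4 13 5)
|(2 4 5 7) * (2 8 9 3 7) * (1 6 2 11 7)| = 10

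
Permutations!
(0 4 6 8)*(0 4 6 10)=(0 6 8 4 10)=[6, 1, 2, 3, 10, 5, 8, 7, 4, 9, 0]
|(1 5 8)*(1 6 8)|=2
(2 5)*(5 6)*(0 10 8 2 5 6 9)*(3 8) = (0 10 3 8 2 9) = [10, 1, 9, 8, 4, 5, 6, 7, 2, 0, 3]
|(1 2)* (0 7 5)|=|(0 7 5)(1 2)|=6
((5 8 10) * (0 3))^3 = ((0 3)(5 8 10))^3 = (10)(0 3)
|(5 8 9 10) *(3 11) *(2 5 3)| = |(2 5 8 9 10 3 11)| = 7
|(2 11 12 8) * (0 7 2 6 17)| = 8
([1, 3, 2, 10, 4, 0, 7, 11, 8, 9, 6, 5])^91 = [10, 6, 2, 7, 4, 3, 5, 0, 8, 9, 11, 1]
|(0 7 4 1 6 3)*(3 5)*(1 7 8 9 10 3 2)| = 20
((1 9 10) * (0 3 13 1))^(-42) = (13) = ((0 3 13 1 9 10))^(-42)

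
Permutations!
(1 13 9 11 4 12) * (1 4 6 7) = (1 13 9 11 6 7)(4 12) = [0, 13, 2, 3, 12, 5, 7, 1, 8, 11, 10, 6, 4, 9]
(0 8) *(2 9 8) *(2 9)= (0 9 8)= [9, 1, 2, 3, 4, 5, 6, 7, 0, 8]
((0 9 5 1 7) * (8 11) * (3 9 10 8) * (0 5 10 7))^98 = (0 5)(1 7)(3 8 9 11 10)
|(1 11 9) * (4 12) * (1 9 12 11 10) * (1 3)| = |(1 10 3)(4 11 12)| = 3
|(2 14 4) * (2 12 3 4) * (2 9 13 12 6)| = 8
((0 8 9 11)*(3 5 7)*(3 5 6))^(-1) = ((0 8 9 11)(3 6)(5 7))^(-1) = (0 11 9 8)(3 6)(5 7)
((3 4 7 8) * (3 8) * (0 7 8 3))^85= (0 7)(3 4 8)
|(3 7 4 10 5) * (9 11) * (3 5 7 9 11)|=|(11)(3 9)(4 10 7)|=6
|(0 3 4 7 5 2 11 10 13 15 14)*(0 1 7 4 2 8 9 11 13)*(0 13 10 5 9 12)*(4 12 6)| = 16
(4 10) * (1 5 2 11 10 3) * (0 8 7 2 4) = (0 8 7 2 11 10)(1 5 4 3) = [8, 5, 11, 1, 3, 4, 6, 2, 7, 9, 0, 10]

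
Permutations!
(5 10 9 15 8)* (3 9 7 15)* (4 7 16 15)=(3 9)(4 7)(5 10 16 15 8)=[0, 1, 2, 9, 7, 10, 6, 4, 5, 3, 16, 11, 12, 13, 14, 8, 15]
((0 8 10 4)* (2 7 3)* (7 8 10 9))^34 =((0 10 4)(2 8 9 7 3))^34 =(0 10 4)(2 3 7 9 8)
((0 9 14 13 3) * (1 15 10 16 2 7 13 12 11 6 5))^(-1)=(0 3 13 7 2 16 10 15 1 5 6 11 12 14 9)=((0 9 14 12 11 6 5 1 15 10 16 2 7 13 3))^(-1)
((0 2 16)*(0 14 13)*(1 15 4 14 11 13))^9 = ((0 2 16 11 13)(1 15 4 14))^9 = (0 13 11 16 2)(1 15 4 14)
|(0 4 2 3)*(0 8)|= |(0 4 2 3 8)|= 5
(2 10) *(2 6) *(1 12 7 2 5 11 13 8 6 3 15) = [0, 12, 10, 15, 4, 11, 5, 2, 6, 9, 3, 13, 7, 8, 14, 1] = (1 12 7 2 10 3 15)(5 11 13 8 6)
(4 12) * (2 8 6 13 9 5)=(2 8 6 13 9 5)(4 12)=[0, 1, 8, 3, 12, 2, 13, 7, 6, 5, 10, 11, 4, 9]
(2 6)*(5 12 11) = (2 6)(5 12 11) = [0, 1, 6, 3, 4, 12, 2, 7, 8, 9, 10, 5, 11]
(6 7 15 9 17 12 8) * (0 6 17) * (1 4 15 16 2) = (0 6 7 16 2 1 4 15 9)(8 17 12) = [6, 4, 1, 3, 15, 5, 7, 16, 17, 0, 10, 11, 8, 13, 14, 9, 2, 12]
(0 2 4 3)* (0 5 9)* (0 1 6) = (0 2 4 3 5 9 1 6) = [2, 6, 4, 5, 3, 9, 0, 7, 8, 1]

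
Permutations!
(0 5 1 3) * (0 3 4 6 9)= [5, 4, 2, 3, 6, 1, 9, 7, 8, 0]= (0 5 1 4 6 9)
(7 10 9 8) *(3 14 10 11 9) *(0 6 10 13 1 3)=(0 6 10)(1 3 14 13)(7 11 9 8)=[6, 3, 2, 14, 4, 5, 10, 11, 7, 8, 0, 9, 12, 1, 13]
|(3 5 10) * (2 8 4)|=3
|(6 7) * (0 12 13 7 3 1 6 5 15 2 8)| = |(0 12 13 7 5 15 2 8)(1 6 3)| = 24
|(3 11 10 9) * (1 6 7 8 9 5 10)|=|(1 6 7 8 9 3 11)(5 10)|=14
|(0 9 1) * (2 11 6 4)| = 12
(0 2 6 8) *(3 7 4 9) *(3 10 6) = (0 2 3 7 4 9 10 6 8) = [2, 1, 3, 7, 9, 5, 8, 4, 0, 10, 6]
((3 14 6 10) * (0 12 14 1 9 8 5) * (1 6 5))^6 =((0 12 14 5)(1 9 8)(3 6 10))^6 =(0 14)(5 12)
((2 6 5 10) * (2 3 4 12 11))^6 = (2 12 3 5)(4 10 6 11)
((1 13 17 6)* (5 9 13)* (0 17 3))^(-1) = ((0 17 6 1 5 9 13 3))^(-1) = (0 3 13 9 5 1 6 17)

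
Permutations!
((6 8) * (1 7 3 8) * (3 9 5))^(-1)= (1 6 8 3 5 9 7)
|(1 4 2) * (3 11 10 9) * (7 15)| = 12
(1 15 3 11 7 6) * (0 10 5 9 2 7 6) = (0 10 5 9 2 7)(1 15 3 11 6) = [10, 15, 7, 11, 4, 9, 1, 0, 8, 2, 5, 6, 12, 13, 14, 3]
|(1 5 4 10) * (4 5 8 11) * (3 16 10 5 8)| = 4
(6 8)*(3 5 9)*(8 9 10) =(3 5 10 8 6 9) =[0, 1, 2, 5, 4, 10, 9, 7, 6, 3, 8]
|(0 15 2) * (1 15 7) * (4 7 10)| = 7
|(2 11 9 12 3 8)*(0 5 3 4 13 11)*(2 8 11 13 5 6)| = 6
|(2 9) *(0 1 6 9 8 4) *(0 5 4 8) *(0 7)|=|(0 1 6 9 2 7)(4 5)|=6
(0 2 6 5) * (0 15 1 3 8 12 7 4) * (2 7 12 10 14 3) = (0 7 4)(1 2 6 5 15)(3 8 10 14) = [7, 2, 6, 8, 0, 15, 5, 4, 10, 9, 14, 11, 12, 13, 3, 1]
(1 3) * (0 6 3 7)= [6, 7, 2, 1, 4, 5, 3, 0]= (0 6 3 1 7)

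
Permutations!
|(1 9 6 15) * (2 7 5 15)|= 7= |(1 9 6 2 7 5 15)|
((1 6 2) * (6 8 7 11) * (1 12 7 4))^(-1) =(1 4 8)(2 6 11 7 12)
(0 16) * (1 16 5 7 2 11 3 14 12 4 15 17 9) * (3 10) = [5, 16, 11, 14, 15, 7, 6, 2, 8, 1, 3, 10, 4, 13, 12, 17, 0, 9] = (0 5 7 2 11 10 3 14 12 4 15 17 9 1 16)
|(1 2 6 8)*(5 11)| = |(1 2 6 8)(5 11)| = 4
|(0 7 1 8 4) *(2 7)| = 6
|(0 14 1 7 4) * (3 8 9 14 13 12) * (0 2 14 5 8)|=60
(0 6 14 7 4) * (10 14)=(0 6 10 14 7 4)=[6, 1, 2, 3, 0, 5, 10, 4, 8, 9, 14, 11, 12, 13, 7]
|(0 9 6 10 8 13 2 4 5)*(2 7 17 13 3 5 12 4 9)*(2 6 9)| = |(0 6 10 8 3 5)(4 12)(7 17 13)| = 6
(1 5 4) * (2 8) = (1 5 4)(2 8) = [0, 5, 8, 3, 1, 4, 6, 7, 2]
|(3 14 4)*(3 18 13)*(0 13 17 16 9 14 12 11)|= |(0 13 3 12 11)(4 18 17 16 9 14)|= 30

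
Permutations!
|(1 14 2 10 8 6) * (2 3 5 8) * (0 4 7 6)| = |(0 4 7 6 1 14 3 5 8)(2 10)| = 18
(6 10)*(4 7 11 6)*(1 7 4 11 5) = (1 7 5)(6 10 11) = [0, 7, 2, 3, 4, 1, 10, 5, 8, 9, 11, 6]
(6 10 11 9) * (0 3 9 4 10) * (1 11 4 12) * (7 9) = [3, 11, 2, 7, 10, 5, 0, 9, 8, 6, 4, 12, 1] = (0 3 7 9 6)(1 11 12)(4 10)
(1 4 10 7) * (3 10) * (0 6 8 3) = (0 6 8 3 10 7 1 4) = [6, 4, 2, 10, 0, 5, 8, 1, 3, 9, 7]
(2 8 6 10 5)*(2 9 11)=(2 8 6 10 5 9 11)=[0, 1, 8, 3, 4, 9, 10, 7, 6, 11, 5, 2]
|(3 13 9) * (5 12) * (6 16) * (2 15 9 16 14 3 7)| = 20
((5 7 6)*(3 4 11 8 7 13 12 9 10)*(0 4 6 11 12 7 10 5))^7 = ((0 4 12 9 5 13 7 11 8 10 3 6))^7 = (0 11 12 10 5 6 7 4 8 9 3 13)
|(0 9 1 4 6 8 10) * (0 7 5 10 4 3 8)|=21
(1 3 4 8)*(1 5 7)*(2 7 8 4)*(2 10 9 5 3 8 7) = (1 8 3 10 9 5 7) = [0, 8, 2, 10, 4, 7, 6, 1, 3, 5, 9]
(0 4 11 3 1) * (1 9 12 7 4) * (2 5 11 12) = [1, 0, 5, 9, 12, 11, 6, 4, 8, 2, 10, 3, 7] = (0 1)(2 5 11 3 9)(4 12 7)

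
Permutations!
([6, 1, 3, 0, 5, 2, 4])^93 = (0 5)(2 6)(3 4)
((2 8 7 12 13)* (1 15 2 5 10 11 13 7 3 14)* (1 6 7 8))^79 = (1 15 2)(3 14 6 7 12 8)(5 13 11 10) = ((1 15 2)(3 14 6 7 12 8)(5 10 11 13))^79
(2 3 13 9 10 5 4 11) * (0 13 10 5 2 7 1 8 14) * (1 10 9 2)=(0 13 2 3 9 5 4 11 7 10 1 8 14)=[13, 8, 3, 9, 11, 4, 6, 10, 14, 5, 1, 7, 12, 2, 0]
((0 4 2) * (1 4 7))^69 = ((0 7 1 4 2))^69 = (0 2 4 1 7)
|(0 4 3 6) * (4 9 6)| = 6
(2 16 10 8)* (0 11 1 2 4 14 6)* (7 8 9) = (0 11 1 2 16 10 9 7 8 4 14 6) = [11, 2, 16, 3, 14, 5, 0, 8, 4, 7, 9, 1, 12, 13, 6, 15, 10]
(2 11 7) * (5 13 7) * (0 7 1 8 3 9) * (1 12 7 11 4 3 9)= [11, 8, 4, 1, 3, 13, 6, 2, 9, 0, 10, 5, 7, 12]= (0 11 5 13 12 7 2 4 3 1 8 9)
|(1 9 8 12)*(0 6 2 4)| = 4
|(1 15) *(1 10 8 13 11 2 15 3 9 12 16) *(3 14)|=6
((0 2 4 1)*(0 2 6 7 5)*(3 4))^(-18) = (0 7)(1 3)(2 4)(5 6)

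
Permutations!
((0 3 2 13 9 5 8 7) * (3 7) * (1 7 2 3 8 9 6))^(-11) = ((0 2 13 6 1 7)(5 9))^(-11) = (0 2 13 6 1 7)(5 9)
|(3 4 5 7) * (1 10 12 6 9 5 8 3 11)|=24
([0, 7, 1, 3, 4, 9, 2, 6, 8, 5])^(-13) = (1 2 6 7)(5 9)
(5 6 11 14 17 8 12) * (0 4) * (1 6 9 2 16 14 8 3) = (0 4)(1 6 11 8 12 5 9 2 16 14 17 3) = [4, 6, 16, 1, 0, 9, 11, 7, 12, 2, 10, 8, 5, 13, 17, 15, 14, 3]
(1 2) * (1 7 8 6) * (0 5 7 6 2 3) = [5, 3, 6, 0, 4, 7, 1, 8, 2] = (0 5 7 8 2 6 1 3)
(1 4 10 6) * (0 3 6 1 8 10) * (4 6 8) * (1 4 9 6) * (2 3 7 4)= (0 7 4)(2 3 8 10)(6 9)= [7, 1, 3, 8, 0, 5, 9, 4, 10, 6, 2]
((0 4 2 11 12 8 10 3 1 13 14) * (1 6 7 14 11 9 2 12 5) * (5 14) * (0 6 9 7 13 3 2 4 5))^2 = (0 1 9 12 10 7 5 3 4 8 2)(6 11)(13 14)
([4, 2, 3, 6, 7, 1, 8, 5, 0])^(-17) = (0 4 7 5 1 2 3 6 8)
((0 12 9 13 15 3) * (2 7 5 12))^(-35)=(0 2 7 5 12 9 13 15 3)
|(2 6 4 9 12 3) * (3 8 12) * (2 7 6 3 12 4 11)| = |(2 3 7 6 11)(4 9 12 8)| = 20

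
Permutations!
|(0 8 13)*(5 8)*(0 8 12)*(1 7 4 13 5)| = 8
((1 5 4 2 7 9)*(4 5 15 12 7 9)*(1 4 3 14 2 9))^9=(1 12 3 2 15 7 14)(4 9)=((1 15 12 7 3 14 2)(4 9))^9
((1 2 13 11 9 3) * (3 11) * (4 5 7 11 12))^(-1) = (1 3 13 2)(4 12 9 11 7 5)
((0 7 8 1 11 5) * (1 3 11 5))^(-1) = ((0 7 8 3 11 1 5))^(-1) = (0 5 1 11 3 8 7)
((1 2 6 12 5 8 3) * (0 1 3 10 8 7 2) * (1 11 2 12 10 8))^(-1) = ((0 11 2 6 10 1)(5 7 12))^(-1) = (0 1 10 6 2 11)(5 12 7)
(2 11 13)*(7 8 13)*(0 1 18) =(0 1 18)(2 11 7 8 13) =[1, 18, 11, 3, 4, 5, 6, 8, 13, 9, 10, 7, 12, 2, 14, 15, 16, 17, 0]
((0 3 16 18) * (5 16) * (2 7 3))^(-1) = (0 18 16 5 3 7 2)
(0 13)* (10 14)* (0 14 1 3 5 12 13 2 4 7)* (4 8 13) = (0 2 8 13 14 10 1 3 5 12 4 7) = [2, 3, 8, 5, 7, 12, 6, 0, 13, 9, 1, 11, 4, 14, 10]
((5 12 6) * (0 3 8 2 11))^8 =((0 3 8 2 11)(5 12 6))^8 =(0 2 3 11 8)(5 6 12)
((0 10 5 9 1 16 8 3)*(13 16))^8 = (0 3 8 16 13 1 9 5 10)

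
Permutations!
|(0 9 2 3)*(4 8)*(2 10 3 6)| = 4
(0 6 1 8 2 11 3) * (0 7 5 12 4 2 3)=(0 6 1 8 3 7 5 12 4 2 11)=[6, 8, 11, 7, 2, 12, 1, 5, 3, 9, 10, 0, 4]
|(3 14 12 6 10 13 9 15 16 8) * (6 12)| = 9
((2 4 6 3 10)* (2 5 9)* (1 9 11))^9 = ((1 9 2 4 6 3 10 5 11))^9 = (11)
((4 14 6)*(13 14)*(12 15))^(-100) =((4 13 14 6)(12 15))^(-100) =(15)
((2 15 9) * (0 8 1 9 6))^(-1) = ((0 8 1 9 2 15 6))^(-1) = (0 6 15 2 9 1 8)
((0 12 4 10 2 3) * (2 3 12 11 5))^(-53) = (0 2 10 11 12 3 5 4)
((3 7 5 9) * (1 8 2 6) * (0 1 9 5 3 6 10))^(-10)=(10)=((0 1 8 2 10)(3 7)(6 9))^(-10)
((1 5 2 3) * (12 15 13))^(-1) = (1 3 2 5)(12 13 15)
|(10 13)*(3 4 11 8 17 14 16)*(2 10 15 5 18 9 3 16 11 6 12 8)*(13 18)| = |(2 10 18 9 3 4 6 12 8 17 14 11)(5 13 15)| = 12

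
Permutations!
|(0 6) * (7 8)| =2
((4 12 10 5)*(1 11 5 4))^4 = ((1 11 5)(4 12 10))^4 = (1 11 5)(4 12 10)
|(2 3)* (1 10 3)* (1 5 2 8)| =4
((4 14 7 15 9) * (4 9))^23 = ((4 14 7 15))^23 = (4 15 7 14)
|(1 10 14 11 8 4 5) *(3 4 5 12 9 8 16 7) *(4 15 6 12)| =|(1 10 14 11 16 7 3 15 6 12 9 8 5)| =13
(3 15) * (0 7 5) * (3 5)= (0 7 3 15 5)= [7, 1, 2, 15, 4, 0, 6, 3, 8, 9, 10, 11, 12, 13, 14, 5]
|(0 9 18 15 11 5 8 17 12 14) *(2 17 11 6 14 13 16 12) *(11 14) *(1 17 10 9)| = |(0 1 17 2 10 9 18 15 6 11 5 8 14)(12 13 16)| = 39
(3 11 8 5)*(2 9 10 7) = [0, 1, 9, 11, 4, 3, 6, 2, 5, 10, 7, 8] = (2 9 10 7)(3 11 8 5)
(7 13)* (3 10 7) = (3 10 7 13) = [0, 1, 2, 10, 4, 5, 6, 13, 8, 9, 7, 11, 12, 3]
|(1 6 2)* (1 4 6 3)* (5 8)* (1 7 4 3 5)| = 15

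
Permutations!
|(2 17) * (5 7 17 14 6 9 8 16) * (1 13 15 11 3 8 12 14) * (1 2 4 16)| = 60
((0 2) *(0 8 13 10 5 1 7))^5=(0 5 8 7 10 2 1 13)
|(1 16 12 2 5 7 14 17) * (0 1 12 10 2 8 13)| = 12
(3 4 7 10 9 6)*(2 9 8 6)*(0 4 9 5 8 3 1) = (0 4 7 10 3 9 2 5 8 6 1) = [4, 0, 5, 9, 7, 8, 1, 10, 6, 2, 3]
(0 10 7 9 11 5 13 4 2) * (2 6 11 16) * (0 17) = [10, 1, 17, 3, 6, 13, 11, 9, 8, 16, 7, 5, 12, 4, 14, 15, 2, 0] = (0 10 7 9 16 2 17)(4 6 11 5 13)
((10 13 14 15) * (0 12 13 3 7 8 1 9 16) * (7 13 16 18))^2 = ((0 12 16)(1 9 18 7 8)(3 13 14 15 10))^2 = (0 16 12)(1 18 8 9 7)(3 14 10 13 15)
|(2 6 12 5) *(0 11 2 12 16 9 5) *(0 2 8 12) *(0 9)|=14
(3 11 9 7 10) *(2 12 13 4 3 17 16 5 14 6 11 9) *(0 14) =(0 14 6 11 2 12 13 4 3 9 7 10 17 16 5) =[14, 1, 12, 9, 3, 0, 11, 10, 8, 7, 17, 2, 13, 4, 6, 15, 5, 16]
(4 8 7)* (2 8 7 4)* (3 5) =(2 8 4 7)(3 5) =[0, 1, 8, 5, 7, 3, 6, 2, 4]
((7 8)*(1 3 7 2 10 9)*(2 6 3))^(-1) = (1 9 10 2)(3 6 8 7)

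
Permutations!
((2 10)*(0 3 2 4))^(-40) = ((0 3 2 10 4))^(-40) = (10)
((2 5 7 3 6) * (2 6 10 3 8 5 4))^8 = ((2 4)(3 10)(5 7 8))^8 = (10)(5 8 7)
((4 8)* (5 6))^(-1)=((4 8)(5 6))^(-1)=(4 8)(5 6)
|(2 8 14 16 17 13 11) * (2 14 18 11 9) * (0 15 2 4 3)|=|(0 15 2 8 18 11 14 16 17 13 9 4 3)|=13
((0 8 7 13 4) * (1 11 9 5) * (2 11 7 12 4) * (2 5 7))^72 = ((0 8 12 4)(1 2 11 9 7 13 5))^72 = (1 11 7 5 2 9 13)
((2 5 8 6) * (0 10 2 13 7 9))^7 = (0 7 6 5 10 9 13 8 2)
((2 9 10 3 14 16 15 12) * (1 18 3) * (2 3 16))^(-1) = (1 10 9 2 14 3 12 15 16 18)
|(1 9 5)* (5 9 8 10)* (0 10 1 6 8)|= |(0 10 5 6 8 1)|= 6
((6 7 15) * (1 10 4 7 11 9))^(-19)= (1 6 4 9 15 10 11 7)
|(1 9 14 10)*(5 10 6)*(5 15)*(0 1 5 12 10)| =9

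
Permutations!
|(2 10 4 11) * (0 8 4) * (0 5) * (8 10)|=12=|(0 10 5)(2 8 4 11)|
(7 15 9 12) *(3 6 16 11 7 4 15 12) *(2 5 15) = (2 5 15 9 3 6 16 11 7 12 4) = [0, 1, 5, 6, 2, 15, 16, 12, 8, 3, 10, 7, 4, 13, 14, 9, 11]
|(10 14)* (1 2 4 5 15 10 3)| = 8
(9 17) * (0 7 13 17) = [7, 1, 2, 3, 4, 5, 6, 13, 8, 0, 10, 11, 12, 17, 14, 15, 16, 9] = (0 7 13 17 9)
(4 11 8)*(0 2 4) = (0 2 4 11 8) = [2, 1, 4, 3, 11, 5, 6, 7, 0, 9, 10, 8]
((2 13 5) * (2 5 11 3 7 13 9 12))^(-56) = ((2 9 12)(3 7 13 11))^(-56) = (13)(2 9 12)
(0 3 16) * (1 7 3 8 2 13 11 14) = (0 8 2 13 11 14 1 7 3 16) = [8, 7, 13, 16, 4, 5, 6, 3, 2, 9, 10, 14, 12, 11, 1, 15, 0]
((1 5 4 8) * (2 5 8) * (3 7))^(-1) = ((1 8)(2 5 4)(3 7))^(-1) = (1 8)(2 4 5)(3 7)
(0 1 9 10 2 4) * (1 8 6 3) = (0 8 6 3 1 9 10 2 4) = [8, 9, 4, 1, 0, 5, 3, 7, 6, 10, 2]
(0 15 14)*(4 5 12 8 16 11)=(0 15 14)(4 5 12 8 16 11)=[15, 1, 2, 3, 5, 12, 6, 7, 16, 9, 10, 4, 8, 13, 0, 14, 11]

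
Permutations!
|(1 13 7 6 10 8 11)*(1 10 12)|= |(1 13 7 6 12)(8 11 10)|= 15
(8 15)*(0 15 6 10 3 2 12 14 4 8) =(0 15)(2 12 14 4 8 6 10 3) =[15, 1, 12, 2, 8, 5, 10, 7, 6, 9, 3, 11, 14, 13, 4, 0]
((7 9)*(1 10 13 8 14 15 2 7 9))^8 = ((1 10 13 8 14 15 2 7))^8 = (15)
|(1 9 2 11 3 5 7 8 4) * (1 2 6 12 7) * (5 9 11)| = 11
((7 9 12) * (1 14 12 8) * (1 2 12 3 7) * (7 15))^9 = ((1 14 3 15 7 9 8 2 12))^9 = (15)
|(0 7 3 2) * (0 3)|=2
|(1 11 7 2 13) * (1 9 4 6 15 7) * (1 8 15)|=|(1 11 8 15 7 2 13 9 4 6)|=10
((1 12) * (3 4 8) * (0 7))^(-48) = (12)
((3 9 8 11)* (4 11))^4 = ((3 9 8 4 11))^4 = (3 11 4 8 9)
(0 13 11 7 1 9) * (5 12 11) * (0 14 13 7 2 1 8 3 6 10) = (0 7 8 3 6 10)(1 9 14 13 5 12 11 2) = [7, 9, 1, 6, 4, 12, 10, 8, 3, 14, 0, 2, 11, 5, 13]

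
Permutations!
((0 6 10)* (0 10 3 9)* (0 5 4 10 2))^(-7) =((0 6 3 9 5 4 10 2))^(-7) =(0 6 3 9 5 4 10 2)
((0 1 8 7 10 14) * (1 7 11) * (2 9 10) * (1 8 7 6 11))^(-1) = (0 14 10 9 2 7 1 8 11 6)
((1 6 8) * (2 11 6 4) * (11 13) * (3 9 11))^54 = (13)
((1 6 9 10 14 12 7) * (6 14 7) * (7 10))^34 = (1 9 12)(6 14 7)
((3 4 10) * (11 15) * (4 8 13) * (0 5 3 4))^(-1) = ((0 5 3 8 13)(4 10)(11 15))^(-1) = (0 13 8 3 5)(4 10)(11 15)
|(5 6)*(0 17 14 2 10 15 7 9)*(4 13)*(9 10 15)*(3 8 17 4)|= 12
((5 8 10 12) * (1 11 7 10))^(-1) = (1 8 5 12 10 7 11)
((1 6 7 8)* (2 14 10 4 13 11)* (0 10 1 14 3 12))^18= ((0 10 4 13 11 2 3 12)(1 6 7 8 14))^18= (0 4 11 3)(1 8 6 14 7)(2 12 10 13)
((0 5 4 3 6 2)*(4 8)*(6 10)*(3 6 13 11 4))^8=(0 6 11 10 8)(2 4 13 3 5)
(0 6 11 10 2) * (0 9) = (0 6 11 10 2 9) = [6, 1, 9, 3, 4, 5, 11, 7, 8, 0, 2, 10]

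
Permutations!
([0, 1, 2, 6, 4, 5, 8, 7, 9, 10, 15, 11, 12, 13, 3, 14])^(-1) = (3 14 15 10 9 8 6)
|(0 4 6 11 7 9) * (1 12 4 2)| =9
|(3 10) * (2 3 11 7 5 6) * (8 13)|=14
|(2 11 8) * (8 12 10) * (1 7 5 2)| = |(1 7 5 2 11 12 10 8)| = 8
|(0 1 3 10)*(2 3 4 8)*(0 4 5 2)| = |(0 1 5 2 3 10 4 8)| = 8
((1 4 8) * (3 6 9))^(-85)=((1 4 8)(3 6 9))^(-85)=(1 8 4)(3 9 6)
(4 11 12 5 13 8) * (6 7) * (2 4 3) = (2 4 11 12 5 13 8 3)(6 7) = [0, 1, 4, 2, 11, 13, 7, 6, 3, 9, 10, 12, 5, 8]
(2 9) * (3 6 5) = (2 9)(3 6 5) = [0, 1, 9, 6, 4, 3, 5, 7, 8, 2]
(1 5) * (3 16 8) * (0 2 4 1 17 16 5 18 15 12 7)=(0 2 4 1 18 15 12 7)(3 5 17 16 8)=[2, 18, 4, 5, 1, 17, 6, 0, 3, 9, 10, 11, 7, 13, 14, 12, 8, 16, 15]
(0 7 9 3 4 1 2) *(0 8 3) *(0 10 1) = [7, 2, 8, 4, 0, 5, 6, 9, 3, 10, 1] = (0 7 9 10 1 2 8 3 4)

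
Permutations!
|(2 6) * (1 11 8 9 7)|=|(1 11 8 9 7)(2 6)|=10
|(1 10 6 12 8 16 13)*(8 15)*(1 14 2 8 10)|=|(2 8 16 13 14)(6 12 15 10)|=20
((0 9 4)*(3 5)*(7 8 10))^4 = ((0 9 4)(3 5)(7 8 10))^4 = (0 9 4)(7 8 10)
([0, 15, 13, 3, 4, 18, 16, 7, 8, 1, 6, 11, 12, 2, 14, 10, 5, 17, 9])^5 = (1 5 10 9 16 15 18 6)(2 13)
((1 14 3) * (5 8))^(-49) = ((1 14 3)(5 8))^(-49) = (1 3 14)(5 8)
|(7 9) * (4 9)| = |(4 9 7)| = 3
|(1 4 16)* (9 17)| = 6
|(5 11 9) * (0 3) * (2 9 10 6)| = |(0 3)(2 9 5 11 10 6)| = 6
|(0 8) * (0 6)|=3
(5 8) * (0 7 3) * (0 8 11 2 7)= (2 7 3 8 5 11)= [0, 1, 7, 8, 4, 11, 6, 3, 5, 9, 10, 2]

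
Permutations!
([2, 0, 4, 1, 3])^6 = [2, 0, 4, 1, 3]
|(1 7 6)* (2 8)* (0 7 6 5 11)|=|(0 7 5 11)(1 6)(2 8)|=4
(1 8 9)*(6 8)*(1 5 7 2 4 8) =[0, 6, 4, 3, 8, 7, 1, 2, 9, 5] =(1 6)(2 4 8 9 5 7)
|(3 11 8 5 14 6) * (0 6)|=7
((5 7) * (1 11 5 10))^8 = ((1 11 5 7 10))^8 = (1 7 11 10 5)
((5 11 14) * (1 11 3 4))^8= (1 14 3)(4 11 5)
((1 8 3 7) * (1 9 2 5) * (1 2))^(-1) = ((1 8 3 7 9)(2 5))^(-1) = (1 9 7 3 8)(2 5)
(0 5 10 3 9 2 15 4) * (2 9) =(0 5 10 3 2 15 4) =[5, 1, 15, 2, 0, 10, 6, 7, 8, 9, 3, 11, 12, 13, 14, 4]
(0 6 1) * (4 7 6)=(0 4 7 6 1)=[4, 0, 2, 3, 7, 5, 1, 6]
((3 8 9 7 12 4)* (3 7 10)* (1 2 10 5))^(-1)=(1 5 9 8 3 10 2)(4 12 7)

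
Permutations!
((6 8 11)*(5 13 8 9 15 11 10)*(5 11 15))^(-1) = (15)(5 9 6 11 10 8 13)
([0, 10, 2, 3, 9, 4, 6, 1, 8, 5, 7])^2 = (1 7 10)(4 5 9)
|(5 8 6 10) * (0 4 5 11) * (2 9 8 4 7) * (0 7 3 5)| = 28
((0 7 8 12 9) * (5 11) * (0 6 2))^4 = ((0 7 8 12 9 6 2)(5 11))^4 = (0 9 7 6 8 2 12)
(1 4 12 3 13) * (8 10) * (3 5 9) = (1 4 12 5 9 3 13)(8 10) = [0, 4, 2, 13, 12, 9, 6, 7, 10, 3, 8, 11, 5, 1]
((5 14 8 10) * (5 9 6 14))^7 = ((6 14 8 10 9))^7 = (6 8 9 14 10)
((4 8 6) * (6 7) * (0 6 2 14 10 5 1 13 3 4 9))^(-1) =(0 9 6)(1 5 10 14 2 7 8 4 3 13)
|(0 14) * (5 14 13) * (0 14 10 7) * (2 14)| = 10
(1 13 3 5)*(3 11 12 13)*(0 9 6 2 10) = (0 9 6 2 10)(1 3 5)(11 12 13) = [9, 3, 10, 5, 4, 1, 2, 7, 8, 6, 0, 12, 13, 11]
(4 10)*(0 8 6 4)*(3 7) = (0 8 6 4 10)(3 7) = [8, 1, 2, 7, 10, 5, 4, 3, 6, 9, 0]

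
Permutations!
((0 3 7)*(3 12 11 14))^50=(0 11 3)(7 12 14)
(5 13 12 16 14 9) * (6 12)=(5 13 6 12 16 14 9)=[0, 1, 2, 3, 4, 13, 12, 7, 8, 5, 10, 11, 16, 6, 9, 15, 14]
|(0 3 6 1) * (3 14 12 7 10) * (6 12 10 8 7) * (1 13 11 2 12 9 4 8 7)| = 40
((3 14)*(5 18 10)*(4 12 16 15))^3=((3 14)(4 12 16 15)(5 18 10))^3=(18)(3 14)(4 15 16 12)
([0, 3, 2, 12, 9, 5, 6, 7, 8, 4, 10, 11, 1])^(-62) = (1 3 12)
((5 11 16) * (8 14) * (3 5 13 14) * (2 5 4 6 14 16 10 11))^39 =((2 5)(3 4 6 14 8)(10 11)(13 16))^39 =(2 5)(3 8 14 6 4)(10 11)(13 16)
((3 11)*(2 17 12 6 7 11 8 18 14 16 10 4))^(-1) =(2 4 10 16 14 18 8 3 11 7 6 12 17)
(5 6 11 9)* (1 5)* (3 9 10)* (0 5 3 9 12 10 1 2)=[5, 3, 0, 12, 4, 6, 11, 7, 8, 2, 9, 1, 10]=(0 5 6 11 1 3 12 10 9 2)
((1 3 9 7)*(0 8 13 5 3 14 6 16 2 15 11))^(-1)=(0 11 15 2 16 6 14 1 7 9 3 5 13 8)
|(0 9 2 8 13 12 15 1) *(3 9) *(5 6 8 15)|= 30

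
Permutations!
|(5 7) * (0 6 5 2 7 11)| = 4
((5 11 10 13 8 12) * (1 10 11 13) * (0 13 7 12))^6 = (13)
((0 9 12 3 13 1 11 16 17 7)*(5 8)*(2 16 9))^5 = ((0 2 16 17 7)(1 11 9 12 3 13)(5 8))^5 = (17)(1 13 3 12 9 11)(5 8)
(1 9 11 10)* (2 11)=(1 9 2 11 10)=[0, 9, 11, 3, 4, 5, 6, 7, 8, 2, 1, 10]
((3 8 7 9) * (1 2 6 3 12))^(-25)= ((1 2 6 3 8 7 9 12))^(-25)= (1 12 9 7 8 3 6 2)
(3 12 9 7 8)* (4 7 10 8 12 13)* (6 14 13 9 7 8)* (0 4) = (0 4 8 3 9 10 6 14 13)(7 12) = [4, 1, 2, 9, 8, 5, 14, 12, 3, 10, 6, 11, 7, 0, 13]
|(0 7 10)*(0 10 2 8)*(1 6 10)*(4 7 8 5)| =12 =|(0 8)(1 6 10)(2 5 4 7)|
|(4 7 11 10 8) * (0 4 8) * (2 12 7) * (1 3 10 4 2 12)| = 20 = |(0 2 1 3 10)(4 12 7 11)|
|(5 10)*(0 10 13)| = 4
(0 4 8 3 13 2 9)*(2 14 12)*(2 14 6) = (0 4 8 3 13 6 2 9)(12 14) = [4, 1, 9, 13, 8, 5, 2, 7, 3, 0, 10, 11, 14, 6, 12]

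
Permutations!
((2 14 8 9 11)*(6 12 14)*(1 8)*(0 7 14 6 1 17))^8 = (17)(1 11 8 2 9)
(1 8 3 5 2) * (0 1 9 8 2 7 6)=[1, 2, 9, 5, 4, 7, 0, 6, 3, 8]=(0 1 2 9 8 3 5 7 6)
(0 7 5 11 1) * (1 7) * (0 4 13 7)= [1, 4, 2, 3, 13, 11, 6, 5, 8, 9, 10, 0, 12, 7]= (0 1 4 13 7 5 11)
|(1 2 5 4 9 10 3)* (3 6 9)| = 15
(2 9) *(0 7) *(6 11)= [7, 1, 9, 3, 4, 5, 11, 0, 8, 2, 10, 6]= (0 7)(2 9)(6 11)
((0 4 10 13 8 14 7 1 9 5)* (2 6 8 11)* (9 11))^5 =((0 4 10 13 9 5)(1 11 2 6 8 14 7))^5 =(0 5 9 13 10 4)(1 14 6 11 7 8 2)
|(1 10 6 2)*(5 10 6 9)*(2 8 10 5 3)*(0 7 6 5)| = 10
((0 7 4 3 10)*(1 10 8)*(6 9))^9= (0 4 8 10 7 3 1)(6 9)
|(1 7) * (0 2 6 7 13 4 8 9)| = |(0 2 6 7 1 13 4 8 9)| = 9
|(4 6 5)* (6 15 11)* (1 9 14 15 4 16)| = 8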